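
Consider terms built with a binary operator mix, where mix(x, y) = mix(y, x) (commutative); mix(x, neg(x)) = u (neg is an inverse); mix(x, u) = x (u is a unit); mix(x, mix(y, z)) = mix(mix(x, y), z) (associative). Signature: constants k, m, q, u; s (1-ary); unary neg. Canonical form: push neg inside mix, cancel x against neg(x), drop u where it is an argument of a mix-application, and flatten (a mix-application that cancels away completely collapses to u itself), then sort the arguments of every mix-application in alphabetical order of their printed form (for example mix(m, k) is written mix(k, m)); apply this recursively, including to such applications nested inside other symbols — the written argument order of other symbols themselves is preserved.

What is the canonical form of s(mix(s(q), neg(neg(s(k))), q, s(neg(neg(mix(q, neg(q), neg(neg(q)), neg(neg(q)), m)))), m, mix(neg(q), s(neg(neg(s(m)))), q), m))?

Answer: s(mix(m, m, q, s(k), s(mix(m, q, q)), s(q), s(s(m))))

Derivation:
Descend into:  mix(s(q), neg(neg(s(k))), q, s(neg(neg(mix(q, neg(q), neg(neg(q)), neg(neg(q)), m)))), m, mix(neg(q), s(neg(neg(s(m)))), q), m)
Push neg inside:  distribute neg over mix and collapse double neg
Collect terms:  mix(s(q), s(k), q, s(mix(m, q, q)), m, m, s(s(m)))
Sort:  mix(m, m, q, s(k), s(mix(m, q, q)), s(q), s(s(m)))
Reassemble:  s(mix(m, m, q, s(k), s(mix(m, q, q)), s(q), s(s(m))))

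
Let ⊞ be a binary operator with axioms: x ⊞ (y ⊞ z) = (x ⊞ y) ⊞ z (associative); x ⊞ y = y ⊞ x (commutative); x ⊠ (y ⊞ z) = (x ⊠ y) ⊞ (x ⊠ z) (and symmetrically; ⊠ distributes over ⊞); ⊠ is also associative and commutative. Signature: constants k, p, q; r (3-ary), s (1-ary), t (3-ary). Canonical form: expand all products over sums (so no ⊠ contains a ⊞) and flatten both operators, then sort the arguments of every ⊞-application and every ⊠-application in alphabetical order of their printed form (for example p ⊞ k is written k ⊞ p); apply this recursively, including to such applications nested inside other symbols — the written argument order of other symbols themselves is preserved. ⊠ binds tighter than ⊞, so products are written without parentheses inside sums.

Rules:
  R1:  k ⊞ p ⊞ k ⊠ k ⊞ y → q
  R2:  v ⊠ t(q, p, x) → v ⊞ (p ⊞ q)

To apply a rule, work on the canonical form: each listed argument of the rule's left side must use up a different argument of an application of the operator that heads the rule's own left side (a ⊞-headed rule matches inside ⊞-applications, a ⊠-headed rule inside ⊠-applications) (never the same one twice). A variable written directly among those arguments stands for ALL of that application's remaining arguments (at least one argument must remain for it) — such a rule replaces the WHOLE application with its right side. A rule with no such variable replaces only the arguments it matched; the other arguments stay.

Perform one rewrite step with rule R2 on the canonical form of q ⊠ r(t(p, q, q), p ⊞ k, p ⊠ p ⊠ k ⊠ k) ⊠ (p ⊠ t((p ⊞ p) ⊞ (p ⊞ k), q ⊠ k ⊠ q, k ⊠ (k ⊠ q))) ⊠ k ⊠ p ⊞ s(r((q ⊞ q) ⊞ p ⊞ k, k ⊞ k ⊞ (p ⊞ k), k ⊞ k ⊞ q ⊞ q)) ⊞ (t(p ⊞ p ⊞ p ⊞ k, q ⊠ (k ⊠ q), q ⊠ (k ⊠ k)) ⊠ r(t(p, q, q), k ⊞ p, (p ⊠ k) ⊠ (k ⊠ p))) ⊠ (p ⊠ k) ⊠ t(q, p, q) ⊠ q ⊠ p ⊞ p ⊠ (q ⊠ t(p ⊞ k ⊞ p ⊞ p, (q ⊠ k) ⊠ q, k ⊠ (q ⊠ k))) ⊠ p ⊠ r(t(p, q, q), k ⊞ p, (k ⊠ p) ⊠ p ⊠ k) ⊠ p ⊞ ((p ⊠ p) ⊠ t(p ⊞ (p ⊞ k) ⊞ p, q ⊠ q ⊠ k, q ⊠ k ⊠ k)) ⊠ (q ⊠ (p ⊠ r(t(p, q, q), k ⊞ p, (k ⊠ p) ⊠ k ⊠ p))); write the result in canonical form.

Answer: k ⊠ p ⊠ p ⊠ q ⊠ r(t(p, q, q), k ⊞ p, k ⊠ k ⊠ p ⊠ p) ⊠ t(k ⊞ p ⊞ p ⊞ p, k ⊠ q ⊠ q, k ⊠ k ⊠ q) ⊞ k ⊠ p ⊠ p ⊠ q ⊠ r(t(p, q, q), k ⊞ p, k ⊠ k ⊠ p ⊠ p) ⊠ t(k ⊞ p ⊞ p ⊞ p, k ⊠ q ⊠ q, k ⊠ k ⊠ q) ⊞ p ⊞ p ⊠ p ⊠ p ⊠ q ⊠ r(t(p, q, q), k ⊞ p, k ⊠ k ⊠ p ⊠ p) ⊠ t(k ⊞ p ⊞ p ⊞ p, k ⊠ q ⊠ q, k ⊠ k ⊠ q) ⊞ p ⊠ p ⊠ p ⊠ q ⊠ r(t(p, q, q), k ⊞ p, k ⊠ k ⊠ p ⊠ p) ⊠ t(k ⊞ p ⊞ p ⊞ p, k ⊠ q ⊠ q, k ⊠ k ⊠ q) ⊞ q ⊞ s(r(k ⊞ p ⊞ q ⊞ q, k ⊞ k ⊞ k ⊞ p, k ⊞ k ⊞ q ⊞ q))

Derivation:
Canonical form:  k ⊠ p ⊠ p ⊠ q ⊠ r(t(p, q, q), k ⊞ p, k ⊠ k ⊠ p ⊠ p) ⊠ t(k ⊞ p ⊞ p ⊞ p, k ⊠ q ⊠ q, k ⊠ k ⊠ q) ⊞ k ⊠ p ⊠ p ⊠ q ⊠ r(t(p, q, q), k ⊞ p, k ⊠ k ⊠ p ⊠ p) ⊠ t(k ⊞ p ⊞ p ⊞ p, k ⊠ q ⊠ q, k ⊠ k ⊠ q) ⊠ t(q, p, q) ⊞ p ⊠ p ⊠ p ⊠ q ⊠ r(t(p, q, q), k ⊞ p, k ⊠ k ⊠ p ⊠ p) ⊠ t(k ⊞ p ⊞ p ⊞ p, k ⊠ q ⊠ q, k ⊠ k ⊠ q) ⊞ p ⊠ p ⊠ p ⊠ q ⊠ r(t(p, q, q), k ⊞ p, k ⊠ k ⊠ p ⊠ p) ⊠ t(k ⊞ p ⊞ p ⊞ p, k ⊠ q ⊠ q, k ⊠ k ⊠ q) ⊞ s(r(k ⊞ p ⊞ q ⊞ q, k ⊞ k ⊞ k ⊞ p, k ⊞ k ⊞ q ⊞ q))
R2 matches:  uses t(q, p, q);  v := k ⊠ p ⊠ p ⊠ q ⊠ r(t(p, q, q), k ⊞ p, k ⊠ k ⊠ p ⊠ p) ⊠ t(k ⊞ p ⊞ p ⊞ p, k ⊠ q ⊠ q, k ⊠ k ⊠ q), x := q
Every leftover argument binds to the variable; the entire application is replaced.
New term:  k ⊠ p ⊠ p ⊠ q ⊠ r(t(p, q, q), k ⊞ p, k ⊠ k ⊠ p ⊠ p) ⊠ t(k ⊞ p ⊞ p ⊞ p, k ⊠ q ⊠ q, k ⊠ k ⊠ q) ⊞ k ⊠ p ⊠ p ⊠ q ⊠ r(t(p, q, q), k ⊞ p, k ⊠ k ⊠ p ⊠ p) ⊠ t(k ⊞ p ⊞ p ⊞ p, k ⊠ q ⊠ q, k ⊠ k ⊠ q) ⊞ p ⊞ p ⊠ p ⊠ p ⊠ q ⊠ r(t(p, q, q), k ⊞ p, k ⊠ k ⊠ p ⊠ p) ⊠ t(k ⊞ p ⊞ p ⊞ p, k ⊠ q ⊠ q, k ⊠ k ⊠ q) ⊞ p ⊠ p ⊠ p ⊠ q ⊠ r(t(p, q, q), k ⊞ p, k ⊠ k ⊠ p ⊠ p) ⊠ t(k ⊞ p ⊞ p ⊞ p, k ⊠ q ⊠ q, k ⊠ k ⊠ q) ⊞ q ⊞ s(r(k ⊞ p ⊞ q ⊞ q, k ⊞ k ⊞ k ⊞ p, k ⊞ k ⊞ q ⊞ q))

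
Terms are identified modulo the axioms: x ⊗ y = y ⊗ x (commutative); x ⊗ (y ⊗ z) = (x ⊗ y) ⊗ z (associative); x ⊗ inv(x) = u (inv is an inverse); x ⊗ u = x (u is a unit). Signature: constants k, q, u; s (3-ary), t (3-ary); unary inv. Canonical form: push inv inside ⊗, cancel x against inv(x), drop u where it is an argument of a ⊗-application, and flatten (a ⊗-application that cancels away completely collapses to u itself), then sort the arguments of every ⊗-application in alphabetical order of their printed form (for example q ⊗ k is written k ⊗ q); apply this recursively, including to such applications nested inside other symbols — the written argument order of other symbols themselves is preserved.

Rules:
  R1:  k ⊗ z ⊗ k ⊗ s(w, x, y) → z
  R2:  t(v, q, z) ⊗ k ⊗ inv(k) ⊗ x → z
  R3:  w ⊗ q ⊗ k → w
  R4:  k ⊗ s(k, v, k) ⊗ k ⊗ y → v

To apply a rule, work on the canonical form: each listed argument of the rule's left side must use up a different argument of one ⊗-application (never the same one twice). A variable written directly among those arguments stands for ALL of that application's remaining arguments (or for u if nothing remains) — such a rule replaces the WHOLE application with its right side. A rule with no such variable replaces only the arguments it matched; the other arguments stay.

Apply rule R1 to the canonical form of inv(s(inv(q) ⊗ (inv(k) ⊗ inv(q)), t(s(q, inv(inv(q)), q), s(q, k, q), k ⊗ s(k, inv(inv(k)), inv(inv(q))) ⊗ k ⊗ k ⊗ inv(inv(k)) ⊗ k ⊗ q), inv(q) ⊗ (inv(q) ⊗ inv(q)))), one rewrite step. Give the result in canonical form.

Canonical form:  inv(s(inv(k) ⊗ inv(q) ⊗ inv(q), t(s(q, q, q), s(q, k, q), k ⊗ k ⊗ k ⊗ k ⊗ k ⊗ q ⊗ s(k, k, q)), inv(q) ⊗ inv(q) ⊗ inv(q)))
R1 matches:  uses k, k, s(k, k, q);  w := k, x := k, y := q, z := k ⊗ k ⊗ k ⊗ q
Every leftover argument binds to the variable; the entire application is replaced.
New term:  inv(s(inv(k) ⊗ inv(q) ⊗ inv(q), t(s(q, q, q), s(q, k, q), k ⊗ k ⊗ k ⊗ q), inv(q) ⊗ inv(q) ⊗ inv(q)))

Answer: inv(s(inv(k) ⊗ inv(q) ⊗ inv(q), t(s(q, q, q), s(q, k, q), k ⊗ k ⊗ k ⊗ q), inv(q) ⊗ inv(q) ⊗ inv(q)))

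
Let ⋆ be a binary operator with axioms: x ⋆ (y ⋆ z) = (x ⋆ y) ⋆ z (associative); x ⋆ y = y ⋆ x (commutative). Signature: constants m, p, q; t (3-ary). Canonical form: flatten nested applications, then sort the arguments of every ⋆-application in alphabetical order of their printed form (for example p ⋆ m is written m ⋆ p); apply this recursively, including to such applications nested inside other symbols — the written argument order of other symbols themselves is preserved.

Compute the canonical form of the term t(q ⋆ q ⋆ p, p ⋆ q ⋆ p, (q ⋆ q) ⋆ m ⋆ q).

Answer: t(p ⋆ q ⋆ q, p ⋆ p ⋆ q, m ⋆ q ⋆ q ⋆ q)

Derivation:
Descend into:  (q ⋆ q) ⋆ m ⋆ q
Flatten:  q ⋆ q ⋆ m ⋆ q
Sort:  m ⋆ q ⋆ q ⋆ q
Put back:  t(p ⋆ q ⋆ q, p ⋆ p ⋆ q, m ⋆ q ⋆ q ⋆ q)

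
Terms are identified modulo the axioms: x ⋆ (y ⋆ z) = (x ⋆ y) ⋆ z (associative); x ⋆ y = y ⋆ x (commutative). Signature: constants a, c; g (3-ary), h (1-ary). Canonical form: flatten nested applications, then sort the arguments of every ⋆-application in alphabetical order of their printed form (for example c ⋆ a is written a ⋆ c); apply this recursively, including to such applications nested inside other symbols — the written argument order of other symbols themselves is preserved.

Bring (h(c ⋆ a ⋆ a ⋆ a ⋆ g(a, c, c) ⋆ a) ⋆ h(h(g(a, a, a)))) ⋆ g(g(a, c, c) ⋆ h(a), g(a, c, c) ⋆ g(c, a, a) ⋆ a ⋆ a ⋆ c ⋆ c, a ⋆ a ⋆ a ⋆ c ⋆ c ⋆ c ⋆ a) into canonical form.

Un-nest:  h(c ⋆ a ⋆ a ⋆ a ⋆ g(a, c, c) ⋆ a) ⋆ h(h(g(a, a, a))) ⋆ g(g(a, c, c) ⋆ h(a), g(a, c, c) ⋆ g(c, a, a) ⋆ a ⋆ a ⋆ c ⋆ c, a ⋆ a ⋆ a ⋆ c ⋆ c ⋆ c ⋆ a)
Simplify inside:  h(c ⋆ a ⋆ a ⋆ a ⋆ g(a, c, c) ⋆ a)  →  h(a ⋆ a ⋆ a ⋆ a ⋆ c ⋆ g(a, c, c))
Inside:  g(g(a, c, c) ⋆ h(a), g(a, c, c) ⋆ g(c, a, a) ⋆ a ⋆ a ⋆ c ⋆ c, a ⋆ a ⋆ a ⋆ c ⋆ c ⋆ c ⋆ a)  →  g(g(a, c, c) ⋆ h(a), a ⋆ a ⋆ c ⋆ c ⋆ g(a, c, c) ⋆ g(c, a, a), a ⋆ a ⋆ a ⋆ a ⋆ c ⋆ c ⋆ c)
Sort arguments:  g(g(a, c, c) ⋆ h(a), a ⋆ a ⋆ c ⋆ c ⋆ g(a, c, c) ⋆ g(c, a, a), a ⋆ a ⋆ a ⋆ a ⋆ c ⋆ c ⋆ c) ⋆ h(a ⋆ a ⋆ a ⋆ a ⋆ c ⋆ g(a, c, c)) ⋆ h(h(g(a, a, a)))

Answer: g(g(a, c, c) ⋆ h(a), a ⋆ a ⋆ c ⋆ c ⋆ g(a, c, c) ⋆ g(c, a, a), a ⋆ a ⋆ a ⋆ a ⋆ c ⋆ c ⋆ c) ⋆ h(a ⋆ a ⋆ a ⋆ a ⋆ c ⋆ g(a, c, c)) ⋆ h(h(g(a, a, a)))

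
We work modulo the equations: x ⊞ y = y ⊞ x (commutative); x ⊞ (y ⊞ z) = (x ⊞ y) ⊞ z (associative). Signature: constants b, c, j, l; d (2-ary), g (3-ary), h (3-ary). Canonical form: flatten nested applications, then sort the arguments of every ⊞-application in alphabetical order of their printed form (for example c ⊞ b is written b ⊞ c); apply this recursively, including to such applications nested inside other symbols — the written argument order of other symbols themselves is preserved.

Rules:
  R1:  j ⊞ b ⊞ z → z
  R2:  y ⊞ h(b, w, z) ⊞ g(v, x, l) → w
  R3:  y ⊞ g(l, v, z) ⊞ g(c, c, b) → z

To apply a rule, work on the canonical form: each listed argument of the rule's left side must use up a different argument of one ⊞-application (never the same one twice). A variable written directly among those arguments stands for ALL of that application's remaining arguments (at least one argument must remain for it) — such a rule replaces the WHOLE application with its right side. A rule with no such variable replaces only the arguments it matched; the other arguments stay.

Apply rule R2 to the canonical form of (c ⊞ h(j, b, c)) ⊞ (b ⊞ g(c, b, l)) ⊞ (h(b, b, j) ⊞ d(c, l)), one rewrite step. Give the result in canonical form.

Answer: b

Derivation:
Canonical form:  b ⊞ c ⊞ d(c, l) ⊞ g(c, b, l) ⊞ h(b, b, j) ⊞ h(j, b, c)
R2 matches:  uses g(c, b, l), h(b, b, j);  v := c, w := b, x := b, y := b ⊞ c ⊞ d(c, l) ⊞ h(j, b, c), z := j
The variable takes the whole remainder — replace the entire application.
New term:  b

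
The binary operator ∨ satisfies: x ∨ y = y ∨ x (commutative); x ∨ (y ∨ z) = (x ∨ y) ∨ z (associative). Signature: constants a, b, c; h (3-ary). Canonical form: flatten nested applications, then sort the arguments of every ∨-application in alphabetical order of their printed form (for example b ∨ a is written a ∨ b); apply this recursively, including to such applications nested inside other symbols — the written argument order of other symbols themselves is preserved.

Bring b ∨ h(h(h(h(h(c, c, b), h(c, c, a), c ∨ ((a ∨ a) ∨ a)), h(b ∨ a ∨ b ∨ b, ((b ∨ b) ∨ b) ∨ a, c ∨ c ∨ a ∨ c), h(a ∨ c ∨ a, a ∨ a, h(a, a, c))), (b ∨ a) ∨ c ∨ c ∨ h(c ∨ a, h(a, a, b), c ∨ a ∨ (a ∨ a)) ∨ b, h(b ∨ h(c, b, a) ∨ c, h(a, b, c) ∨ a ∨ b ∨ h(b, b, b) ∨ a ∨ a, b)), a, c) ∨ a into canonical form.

Answer: a ∨ b ∨ h(h(h(h(h(c, c, b), h(c, c, a), a ∨ a ∨ a ∨ c), h(a ∨ b ∨ b ∨ b, a ∨ b ∨ b ∨ b, a ∨ c ∨ c ∨ c), h(a ∨ a ∨ c, a ∨ a, h(a, a, c))), a ∨ b ∨ b ∨ c ∨ c ∨ h(a ∨ c, h(a, a, b), a ∨ a ∨ a ∨ c), h(b ∨ c ∨ h(c, b, a), a ∨ a ∨ a ∨ b ∨ h(a, b, c) ∨ h(b, b, b), b)), a, c)

Derivation:
Canonicalize subterm:  h(h(h(h(h(c, c, b), h(c, c, a), c ∨ ((a ∨ a) ∨ a)), h(b ∨ a ∨ b ∨ b, ((b ∨ b) ∨ b) ∨ a, c ∨ c ∨ a ∨ c), h(a ∨ c ∨ a, a ∨ a, h(a, a, c))), (b ∨ a) ∨ c ∨ c ∨ h(c ∨ a, h(a, a, b), c ∨ a ∨ (a ∨ a)) ∨ b, h(b ∨ h(c, b, a) ∨ c, h(a, b, c) ∨ a ∨ b ∨ h(b, b, b) ∨ a ∨ a, b)), a, c)  →  h(h(h(h(h(c, c, b), h(c, c, a), a ∨ a ∨ a ∨ c), h(a ∨ b ∨ b ∨ b, a ∨ b ∨ b ∨ b, a ∨ c ∨ c ∨ c), h(a ∨ a ∨ c, a ∨ a, h(a, a, c))), a ∨ b ∨ b ∨ c ∨ c ∨ h(a ∨ c, h(a, a, b), a ∨ a ∨ a ∨ c), h(b ∨ c ∨ h(c, b, a), a ∨ a ∨ a ∨ b ∨ h(a, b, c) ∨ h(b, b, b), b)), a, c)
Sort arguments:  a ∨ b ∨ h(h(h(h(h(c, c, b), h(c, c, a), a ∨ a ∨ a ∨ c), h(a ∨ b ∨ b ∨ b, a ∨ b ∨ b ∨ b, a ∨ c ∨ c ∨ c), h(a ∨ a ∨ c, a ∨ a, h(a, a, c))), a ∨ b ∨ b ∨ c ∨ c ∨ h(a ∨ c, h(a, a, b), a ∨ a ∨ a ∨ c), h(b ∨ c ∨ h(c, b, a), a ∨ a ∨ a ∨ b ∨ h(a, b, c) ∨ h(b, b, b), b)), a, c)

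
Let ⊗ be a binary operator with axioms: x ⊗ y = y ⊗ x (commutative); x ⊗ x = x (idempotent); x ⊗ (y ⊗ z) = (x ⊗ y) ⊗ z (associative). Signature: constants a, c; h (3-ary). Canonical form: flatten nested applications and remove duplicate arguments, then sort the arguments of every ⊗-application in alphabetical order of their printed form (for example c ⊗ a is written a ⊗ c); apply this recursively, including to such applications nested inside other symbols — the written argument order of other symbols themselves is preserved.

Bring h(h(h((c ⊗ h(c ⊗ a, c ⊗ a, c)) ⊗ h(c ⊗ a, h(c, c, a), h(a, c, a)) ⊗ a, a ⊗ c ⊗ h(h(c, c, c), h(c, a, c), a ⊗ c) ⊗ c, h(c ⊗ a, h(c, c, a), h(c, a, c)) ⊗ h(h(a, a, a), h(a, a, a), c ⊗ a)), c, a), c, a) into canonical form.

Descend into:  h(c ⊗ a, h(c, c, a), h(c, a, c)) ⊗ h(h(a, a, a), h(a, a, a), c ⊗ a)
Inside:  h(c ⊗ a, h(c, c, a), h(c, a, c))  →  h(a ⊗ c, h(c, c, a), h(c, a, c))
Canonicalize subterm:  h(h(a, a, a), h(a, a, a), c ⊗ a)  →  h(h(a, a, a), h(a, a, a), a ⊗ c)
Sort:  h(a ⊗ c, h(c, c, a), h(c, a, c)) ⊗ h(h(a, a, a), h(a, a, a), a ⊗ c)
Put back:  h(h(h(a ⊗ c ⊗ h(a ⊗ c, a ⊗ c, c) ⊗ h(a ⊗ c, h(c, c, a), h(a, c, a)), a ⊗ c ⊗ h(h(c, c, c), h(c, a, c), a ⊗ c), h(a ⊗ c, h(c, c, a), h(c, a, c)) ⊗ h(h(a, a, a), h(a, a, a), a ⊗ c)), c, a), c, a)

Answer: h(h(h(a ⊗ c ⊗ h(a ⊗ c, a ⊗ c, c) ⊗ h(a ⊗ c, h(c, c, a), h(a, c, a)), a ⊗ c ⊗ h(h(c, c, c), h(c, a, c), a ⊗ c), h(a ⊗ c, h(c, c, a), h(c, a, c)) ⊗ h(h(a, a, a), h(a, a, a), a ⊗ c)), c, a), c, a)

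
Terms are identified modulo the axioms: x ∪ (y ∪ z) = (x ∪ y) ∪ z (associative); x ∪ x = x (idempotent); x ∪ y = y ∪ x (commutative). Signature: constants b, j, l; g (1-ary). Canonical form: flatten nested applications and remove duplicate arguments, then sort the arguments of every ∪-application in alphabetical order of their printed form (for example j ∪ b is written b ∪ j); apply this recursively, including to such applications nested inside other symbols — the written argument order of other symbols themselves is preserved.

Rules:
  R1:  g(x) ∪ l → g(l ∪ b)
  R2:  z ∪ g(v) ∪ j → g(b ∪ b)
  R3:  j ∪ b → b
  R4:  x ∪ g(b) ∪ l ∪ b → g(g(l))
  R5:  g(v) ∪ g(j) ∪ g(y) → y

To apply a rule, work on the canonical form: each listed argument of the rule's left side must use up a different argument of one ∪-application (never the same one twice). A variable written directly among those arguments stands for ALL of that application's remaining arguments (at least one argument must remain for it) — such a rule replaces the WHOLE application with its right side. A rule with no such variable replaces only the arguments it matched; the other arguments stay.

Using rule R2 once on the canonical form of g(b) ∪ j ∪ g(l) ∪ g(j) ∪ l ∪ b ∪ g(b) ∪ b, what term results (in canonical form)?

Answer: g(b)

Derivation:
Canonical form:  b ∪ g(b) ∪ g(j) ∪ g(l) ∪ j ∪ l
Apply R2:  consuming g(b), j;  v := b, z := b ∪ g(j) ∪ g(l) ∪ l
The variable takes the whole remainder — replace the entire application.
New term:  g(b)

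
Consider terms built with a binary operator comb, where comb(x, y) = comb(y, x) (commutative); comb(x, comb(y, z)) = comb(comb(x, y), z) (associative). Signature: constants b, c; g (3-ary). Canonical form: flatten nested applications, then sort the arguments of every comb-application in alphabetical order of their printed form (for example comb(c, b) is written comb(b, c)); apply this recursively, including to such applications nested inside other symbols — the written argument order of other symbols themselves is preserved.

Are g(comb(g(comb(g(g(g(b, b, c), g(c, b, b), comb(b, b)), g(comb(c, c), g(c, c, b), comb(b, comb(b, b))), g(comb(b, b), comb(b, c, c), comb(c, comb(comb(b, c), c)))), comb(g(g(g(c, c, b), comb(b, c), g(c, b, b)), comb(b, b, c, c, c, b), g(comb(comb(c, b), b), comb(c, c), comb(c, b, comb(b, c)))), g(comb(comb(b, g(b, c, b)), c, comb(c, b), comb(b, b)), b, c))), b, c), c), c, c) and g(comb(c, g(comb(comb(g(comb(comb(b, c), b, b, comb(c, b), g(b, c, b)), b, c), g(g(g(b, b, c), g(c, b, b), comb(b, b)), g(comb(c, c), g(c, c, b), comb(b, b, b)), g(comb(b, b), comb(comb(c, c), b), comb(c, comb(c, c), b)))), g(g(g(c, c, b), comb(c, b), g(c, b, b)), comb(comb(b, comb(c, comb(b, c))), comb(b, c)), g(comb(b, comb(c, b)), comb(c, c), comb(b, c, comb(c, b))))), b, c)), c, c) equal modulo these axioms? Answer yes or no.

Answer: yes — both canonical forms are g(comb(c, g(comb(g(comb(b, b, b, b, c, c, g(b, c, b)), b, c), g(g(g(b, b, c), g(c, b, b), comb(b, b)), g(comb(c, c), g(c, c, b), comb(b, b, b)), g(comb(b, b), comb(b, c, c), comb(b, c, c, c))), g(g(g(c, c, b), comb(b, c), g(c, b, b)), comb(b, b, b, c, c, c), g(comb(b, b, c), comb(c, c), comb(b, b, c, c)))), b, c)), c, c)

Derivation:
Left:  g(comb(g(comb(g(g(g(b, b, c), g(c, b, b), comb(b, b)), g(comb(c, c), g(c, c, b), comb(b, comb(b, b))), g(comb(b, b), comb(b, c, c), comb(c, comb(comb(b, c), c)))), comb(g(g(g(c, c, b), comb(b, c), g(c, b, b)), comb(b, b, c, c, c, b), g(comb(comb(c, b), b), comb(c, c), comb(c, b, comb(b, c)))), g(comb(comb(b, g(b, c, b)), c, comb(c, b), comb(b, b)), b, c))), b, c), c), c, c)
  Work inside:  comb(g(comb(g(g(g(b, b, c), g(c, b, b), comb(b, b)), g(comb(c, c), g(c, c, b), comb(b, comb(b, b))), g(comb(b, b), comb(b, c, c), comb(c, comb(comb(b, c), c)))), comb(g(g(g(c, c, b), comb(b, c), g(c, b, b)), comb(b, b, c, c, c, b), g(comb(comb(c, b), b), comb(c, c), comb(c, b, comb(b, c)))), g(comb(comb(b, g(b, c, b)), c, comb(c, b), comb(b, b)), b, c))), b, c), c)
  Simplify inside:  g(comb(g(g(g(b, b, c), g(c, b, b), comb(b, b)), g(comb(c, c), g(c, c, b), comb(b, comb(b, b))), g(comb(b, b), comb(b, c, c), comb(c, comb(comb(b, c), c)))), comb(g(g(g(c, c, b), comb(b, c), g(c, b, b)), comb(b, b, c, c, c, b), g(comb(comb(c, b), b), comb(c, c), comb(c, b, comb(b, c)))), g(comb(comb(b, g(b, c, b)), c, comb(c, b), comb(b, b)), b, c))), b, c)  →  g(comb(g(comb(b, b, b, b, c, c, g(b, c, b)), b, c), g(g(g(b, b, c), g(c, b, b), comb(b, b)), g(comb(c, c), g(c, c, b), comb(b, b, b)), g(comb(b, b), comb(b, c, c), comb(b, c, c, c))), g(g(g(c, c, b), comb(b, c), g(c, b, b)), comb(b, b, b, c, c, c), g(comb(b, b, c), comb(c, c), comb(b, b, c, c)))), b, c)
  Order the arguments:  comb(c, g(comb(g(comb(b, b, b, b, c, c, g(b, c, b)), b, c), g(g(g(b, b, c), g(c, b, b), comb(b, b)), g(comb(c, c), g(c, c, b), comb(b, b, b)), g(comb(b, b), comb(b, c, c), comb(b, c, c, c))), g(g(g(c, c, b), comb(b, c), g(c, b, b)), comb(b, b, b, c, c, c), g(comb(b, b, c), comb(c, c), comb(b, b, c, c)))), b, c))
  Rebuild:  g(comb(c, g(comb(g(comb(b, b, b, b, c, c, g(b, c, b)), b, c), g(g(g(b, b, c), g(c, b, b), comb(b, b)), g(comb(c, c), g(c, c, b), comb(b, b, b)), g(comb(b, b), comb(b, c, c), comb(b, c, c, c))), g(g(g(c, c, b), comb(b, c), g(c, b, b)), comb(b, b, b, c, c, c), g(comb(b, b, c), comb(c, c), comb(b, b, c, c)))), b, c)), c, c)
Right:  g(comb(c, g(comb(comb(g(comb(comb(b, c), b, b, comb(c, b), g(b, c, b)), b, c), g(g(g(b, b, c), g(c, b, b), comb(b, b)), g(comb(c, c), g(c, c, b), comb(b, b, b)), g(comb(b, b), comb(comb(c, c), b), comb(c, comb(c, c), b)))), g(g(g(c, c, b), comb(c, b), g(c, b, b)), comb(comb(b, comb(c, comb(b, c))), comb(b, c)), g(comb(b, comb(c, b)), comb(c, c), comb(b, c, comb(c, b))))), b, c)), c, c)
  Focus inside:  comb(c, g(comb(comb(g(comb(comb(b, c), b, b, comb(c, b), g(b, c, b)), b, c), g(g(g(b, b, c), g(c, b, b), comb(b, b)), g(comb(c, c), g(c, c, b), comb(b, b, b)), g(comb(b, b), comb(comb(c, c), b), comb(c, comb(c, c), b)))), g(g(g(c, c, b), comb(c, b), g(c, b, b)), comb(comb(b, comb(c, comb(b, c))), comb(b, c)), g(comb(b, comb(c, b)), comb(c, c), comb(b, c, comb(c, b))))), b, c))
  Inside:  g(comb(comb(g(comb(comb(b, c), b, b, comb(c, b), g(b, c, b)), b, c), g(g(g(b, b, c), g(c, b, b), comb(b, b)), g(comb(c, c), g(c, c, b), comb(b, b, b)), g(comb(b, b), comb(comb(c, c), b), comb(c, comb(c, c), b)))), g(g(g(c, c, b), comb(c, b), g(c, b, b)), comb(comb(b, comb(c, comb(b, c))), comb(b, c)), g(comb(b, comb(c, b)), comb(c, c), comb(b, c, comb(c, b))))), b, c)  →  g(comb(g(comb(b, b, b, b, c, c, g(b, c, b)), b, c), g(g(g(b, b, c), g(c, b, b), comb(b, b)), g(comb(c, c), g(c, c, b), comb(b, b, b)), g(comb(b, b), comb(b, c, c), comb(b, c, c, c))), g(g(g(c, c, b), comb(b, c), g(c, b, b)), comb(b, b, b, c, c, c), g(comb(b, b, c), comb(c, c), comb(b, b, c, c)))), b, c)
  Order the arguments:  comb(c, g(comb(g(comb(b, b, b, b, c, c, g(b, c, b)), b, c), g(g(g(b, b, c), g(c, b, b), comb(b, b)), g(comb(c, c), g(c, c, b), comb(b, b, b)), g(comb(b, b), comb(b, c, c), comb(b, c, c, c))), g(g(g(c, c, b), comb(b, c), g(c, b, b)), comb(b, b, b, c, c, c), g(comb(b, b, c), comb(c, c), comb(b, b, c, c)))), b, c))
  Put back:  g(comb(c, g(comb(g(comb(b, b, b, b, c, c, g(b, c, b)), b, c), g(g(g(b, b, c), g(c, b, b), comb(b, b)), g(comb(c, c), g(c, c, b), comb(b, b, b)), g(comb(b, b), comb(b, c, c), comb(b, c, c, c))), g(g(g(c, c, b), comb(b, c), g(c, b, b)), comb(b, b, b, c, c, c), g(comb(b, b, c), comb(c, c), comb(b, b, c, c)))), b, c)), c, c)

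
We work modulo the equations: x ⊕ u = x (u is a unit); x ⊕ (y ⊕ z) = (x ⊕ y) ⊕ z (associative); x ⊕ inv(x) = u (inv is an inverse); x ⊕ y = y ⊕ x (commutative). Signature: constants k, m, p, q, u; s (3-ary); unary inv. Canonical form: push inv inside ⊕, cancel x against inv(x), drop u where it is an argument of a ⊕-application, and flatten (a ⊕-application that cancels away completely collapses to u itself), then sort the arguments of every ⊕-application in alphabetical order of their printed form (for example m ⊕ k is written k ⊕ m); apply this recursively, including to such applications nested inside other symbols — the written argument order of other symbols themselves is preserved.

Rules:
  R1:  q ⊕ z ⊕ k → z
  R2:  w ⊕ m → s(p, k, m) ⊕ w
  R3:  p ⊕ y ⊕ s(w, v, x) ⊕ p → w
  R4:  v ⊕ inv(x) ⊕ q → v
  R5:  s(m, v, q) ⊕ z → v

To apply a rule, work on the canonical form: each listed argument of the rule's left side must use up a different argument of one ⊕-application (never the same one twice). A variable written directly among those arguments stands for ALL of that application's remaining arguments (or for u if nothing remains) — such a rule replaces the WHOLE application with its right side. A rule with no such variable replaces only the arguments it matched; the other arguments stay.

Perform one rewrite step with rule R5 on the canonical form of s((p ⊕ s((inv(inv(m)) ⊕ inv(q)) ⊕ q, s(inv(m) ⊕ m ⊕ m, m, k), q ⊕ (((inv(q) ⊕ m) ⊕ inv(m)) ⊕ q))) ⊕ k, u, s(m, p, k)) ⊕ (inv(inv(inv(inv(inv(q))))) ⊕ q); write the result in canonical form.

Canonical form:  s(k ⊕ p ⊕ s(m, s(m, m, k), q), u, s(m, p, k))
R5 matches:  uses s(m, s(m, m, k), q);  v := s(m, m, k), z := k ⊕ p
The extension variable absorbs all remaining arguments, so the whole application is rewritten.
Giving:  s(s(m, m, k), u, s(m, p, k))

Answer: s(s(m, m, k), u, s(m, p, k))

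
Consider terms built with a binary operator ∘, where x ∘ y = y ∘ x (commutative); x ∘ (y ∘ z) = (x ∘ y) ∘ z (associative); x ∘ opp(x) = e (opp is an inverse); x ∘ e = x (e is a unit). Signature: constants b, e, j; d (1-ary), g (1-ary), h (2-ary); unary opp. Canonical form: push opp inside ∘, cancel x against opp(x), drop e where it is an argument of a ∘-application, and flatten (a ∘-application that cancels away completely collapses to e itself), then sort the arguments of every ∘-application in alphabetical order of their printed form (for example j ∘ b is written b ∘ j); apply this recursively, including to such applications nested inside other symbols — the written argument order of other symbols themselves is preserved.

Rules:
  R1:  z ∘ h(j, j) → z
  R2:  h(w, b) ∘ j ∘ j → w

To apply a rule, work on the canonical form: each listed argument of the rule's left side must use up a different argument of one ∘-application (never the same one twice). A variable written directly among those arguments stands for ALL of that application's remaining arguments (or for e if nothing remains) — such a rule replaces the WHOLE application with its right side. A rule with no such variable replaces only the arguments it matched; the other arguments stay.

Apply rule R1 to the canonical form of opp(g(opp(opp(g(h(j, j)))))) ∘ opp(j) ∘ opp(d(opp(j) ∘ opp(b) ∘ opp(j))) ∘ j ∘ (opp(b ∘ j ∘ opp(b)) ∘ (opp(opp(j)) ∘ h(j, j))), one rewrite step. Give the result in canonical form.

Answer: opp(d(opp(b) ∘ opp(j) ∘ opp(j))) ∘ opp(g(g(h(j, j))))

Derivation:
Canonical form:  h(j, j) ∘ opp(d(opp(b) ∘ opp(j) ∘ opp(j))) ∘ opp(g(g(h(j, j))))
Apply R1:  consuming h(j, j);  z := opp(d(opp(b) ∘ opp(j) ∘ opp(j))) ∘ opp(g(g(h(j, j))))
The extension variable absorbs all remaining arguments, so the whole application is rewritten.
Result:  opp(d(opp(b) ∘ opp(j) ∘ opp(j))) ∘ opp(g(g(h(j, j))))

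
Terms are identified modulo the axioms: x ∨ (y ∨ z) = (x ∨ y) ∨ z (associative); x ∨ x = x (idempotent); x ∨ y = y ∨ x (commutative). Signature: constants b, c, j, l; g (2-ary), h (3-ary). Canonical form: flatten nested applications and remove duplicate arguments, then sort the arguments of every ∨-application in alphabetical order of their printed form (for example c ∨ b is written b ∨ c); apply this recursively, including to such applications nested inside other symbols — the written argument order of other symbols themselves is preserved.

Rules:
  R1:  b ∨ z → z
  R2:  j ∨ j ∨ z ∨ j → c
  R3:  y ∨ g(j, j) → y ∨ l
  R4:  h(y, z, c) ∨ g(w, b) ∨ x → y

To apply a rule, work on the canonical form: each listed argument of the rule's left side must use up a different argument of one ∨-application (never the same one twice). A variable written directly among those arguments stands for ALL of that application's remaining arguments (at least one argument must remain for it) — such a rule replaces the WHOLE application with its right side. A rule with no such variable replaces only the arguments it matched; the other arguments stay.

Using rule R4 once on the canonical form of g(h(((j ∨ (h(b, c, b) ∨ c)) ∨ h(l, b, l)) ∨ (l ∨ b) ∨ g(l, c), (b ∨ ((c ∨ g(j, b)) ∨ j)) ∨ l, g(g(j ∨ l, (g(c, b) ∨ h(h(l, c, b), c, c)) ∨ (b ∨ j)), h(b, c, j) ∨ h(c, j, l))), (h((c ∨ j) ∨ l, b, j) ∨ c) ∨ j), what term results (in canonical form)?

Answer: g(h(b ∨ c ∨ g(l, c) ∨ h(b, c, b) ∨ h(l, b, l) ∨ j ∨ l, b ∨ c ∨ g(j, b) ∨ j ∨ l, g(g(j ∨ l, h(l, c, b)), h(b, c, j) ∨ h(c, j, l))), c ∨ h(c ∨ j ∨ l, b, j) ∨ j)

Derivation:
Canonical form:  g(h(b ∨ c ∨ g(l, c) ∨ h(b, c, b) ∨ h(l, b, l) ∨ j ∨ l, b ∨ c ∨ g(j, b) ∨ j ∨ l, g(g(j ∨ l, b ∨ g(c, b) ∨ h(h(l, c, b), c, c) ∨ j), h(b, c, j) ∨ h(c, j, l))), c ∨ h(c ∨ j ∨ l, b, j) ∨ j)
Apply R4:  consuming g(c, b), h(h(l, c, b), c, c);  w := c, x := b ∨ j, y := h(l, c, b), z := c
Every leftover argument binds to the variable; the entire application is replaced.
Giving:  g(h(b ∨ c ∨ g(l, c) ∨ h(b, c, b) ∨ h(l, b, l) ∨ j ∨ l, b ∨ c ∨ g(j, b) ∨ j ∨ l, g(g(j ∨ l, h(l, c, b)), h(b, c, j) ∨ h(c, j, l))), c ∨ h(c ∨ j ∨ l, b, j) ∨ j)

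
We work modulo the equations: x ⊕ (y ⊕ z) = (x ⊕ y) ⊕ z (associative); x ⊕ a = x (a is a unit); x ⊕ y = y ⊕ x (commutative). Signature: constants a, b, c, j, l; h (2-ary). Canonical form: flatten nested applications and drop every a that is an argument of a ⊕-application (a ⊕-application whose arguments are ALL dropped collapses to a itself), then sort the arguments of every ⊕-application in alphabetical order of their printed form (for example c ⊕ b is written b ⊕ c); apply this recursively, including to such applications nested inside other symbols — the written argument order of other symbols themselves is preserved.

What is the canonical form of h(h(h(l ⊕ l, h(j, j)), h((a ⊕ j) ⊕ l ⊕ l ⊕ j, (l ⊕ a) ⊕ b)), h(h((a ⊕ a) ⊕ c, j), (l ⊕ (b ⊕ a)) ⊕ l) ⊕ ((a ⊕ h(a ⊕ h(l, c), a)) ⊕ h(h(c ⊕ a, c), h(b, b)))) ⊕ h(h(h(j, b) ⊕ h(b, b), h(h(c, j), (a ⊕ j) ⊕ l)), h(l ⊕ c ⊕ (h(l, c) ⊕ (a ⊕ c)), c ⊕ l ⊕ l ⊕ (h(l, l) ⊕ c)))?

Canonicalize subterm:  h(h(h(l ⊕ l, h(j, j)), h((a ⊕ j) ⊕ l ⊕ l ⊕ j, (l ⊕ a) ⊕ b)), h(h((a ⊕ a) ⊕ c, j), (l ⊕ (b ⊕ a)) ⊕ l) ⊕ ((a ⊕ h(a ⊕ h(l, c), a)) ⊕ h(h(c ⊕ a, c), h(b, b))))  →  h(h(h(l ⊕ l, h(j, j)), h(j ⊕ j ⊕ l ⊕ l, b ⊕ l)), h(h(c, c), h(b, b)) ⊕ h(h(c, j), b ⊕ l ⊕ l) ⊕ h(h(l, c), a))
Inside:  h(h(h(j, b) ⊕ h(b, b), h(h(c, j), (a ⊕ j) ⊕ l)), h(l ⊕ c ⊕ (h(l, c) ⊕ (a ⊕ c)), c ⊕ l ⊕ l ⊕ (h(l, l) ⊕ c)))  →  h(h(h(b, b) ⊕ h(j, b), h(h(c, j), j ⊕ l)), h(c ⊕ c ⊕ h(l, c) ⊕ l, c ⊕ c ⊕ h(l, l) ⊕ l ⊕ l))
Order the arguments:  h(h(h(b, b) ⊕ h(j, b), h(h(c, j), j ⊕ l)), h(c ⊕ c ⊕ h(l, c) ⊕ l, c ⊕ c ⊕ h(l, l) ⊕ l ⊕ l)) ⊕ h(h(h(l ⊕ l, h(j, j)), h(j ⊕ j ⊕ l ⊕ l, b ⊕ l)), h(h(c, c), h(b, b)) ⊕ h(h(c, j), b ⊕ l ⊕ l) ⊕ h(h(l, c), a))

Answer: h(h(h(b, b) ⊕ h(j, b), h(h(c, j), j ⊕ l)), h(c ⊕ c ⊕ h(l, c) ⊕ l, c ⊕ c ⊕ h(l, l) ⊕ l ⊕ l)) ⊕ h(h(h(l ⊕ l, h(j, j)), h(j ⊕ j ⊕ l ⊕ l, b ⊕ l)), h(h(c, c), h(b, b)) ⊕ h(h(c, j), b ⊕ l ⊕ l) ⊕ h(h(l, c), a))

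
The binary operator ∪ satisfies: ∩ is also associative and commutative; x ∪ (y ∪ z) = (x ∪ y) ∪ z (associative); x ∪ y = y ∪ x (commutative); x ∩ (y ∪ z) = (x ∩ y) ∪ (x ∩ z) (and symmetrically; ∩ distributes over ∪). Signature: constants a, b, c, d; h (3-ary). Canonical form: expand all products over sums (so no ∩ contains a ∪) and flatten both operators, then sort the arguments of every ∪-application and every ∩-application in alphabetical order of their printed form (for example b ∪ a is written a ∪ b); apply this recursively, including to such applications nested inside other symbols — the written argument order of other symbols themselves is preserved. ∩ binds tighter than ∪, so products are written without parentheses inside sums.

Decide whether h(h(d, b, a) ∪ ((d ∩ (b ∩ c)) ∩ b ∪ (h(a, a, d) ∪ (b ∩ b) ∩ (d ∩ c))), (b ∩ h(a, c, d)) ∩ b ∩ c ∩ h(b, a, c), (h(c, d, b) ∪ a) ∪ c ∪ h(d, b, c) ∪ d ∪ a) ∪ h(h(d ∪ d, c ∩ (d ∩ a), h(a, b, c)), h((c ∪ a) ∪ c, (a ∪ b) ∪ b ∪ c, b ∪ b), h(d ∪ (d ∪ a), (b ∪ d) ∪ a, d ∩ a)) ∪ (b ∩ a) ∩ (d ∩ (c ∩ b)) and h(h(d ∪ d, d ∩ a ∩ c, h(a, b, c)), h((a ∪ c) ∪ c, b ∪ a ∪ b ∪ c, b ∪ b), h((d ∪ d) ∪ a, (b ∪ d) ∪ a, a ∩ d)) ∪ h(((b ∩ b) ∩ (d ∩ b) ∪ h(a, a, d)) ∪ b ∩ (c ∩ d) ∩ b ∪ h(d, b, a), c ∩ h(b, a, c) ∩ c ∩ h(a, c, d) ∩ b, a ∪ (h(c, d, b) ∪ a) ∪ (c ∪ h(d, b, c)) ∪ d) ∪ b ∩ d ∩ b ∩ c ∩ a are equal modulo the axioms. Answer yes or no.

Left:  h(h(d, b, a) ∪ ((d ∩ (b ∩ c)) ∩ b ∪ (h(a, a, d) ∪ (b ∩ b) ∩ (d ∩ c))), (b ∩ h(a, c, d)) ∩ b ∩ c ∩ h(b, a, c), (h(c, d, b) ∪ a) ∪ c ∪ h(d, b, c) ∪ d ∪ a) ∪ h(h(d ∪ d, c ∩ (d ∩ a), h(a, b, c)), h((c ∪ a) ∪ c, (a ∪ b) ∪ b ∪ c, b ∪ b), h(d ∪ (d ∪ a), (b ∪ d) ∪ a, d ∩ a)) ∪ (b ∩ a) ∩ (d ∩ (c ∩ b))
  Flatten:  h(b ∩ b ∩ c ∩ d ∪ b ∩ b ∩ c ∩ d ∪ h(a, a, d) ∪ h(d, b, a), b ∩ b ∩ c ∩ h(a, c, d) ∩ h(b, a, c), a ∪ a ∪ c ∪ d ∪ h(c, d, b) ∪ h(d, b, c)) ∪ h(h(d ∪ d, a ∩ c ∩ d, h(a, b, c)), h(a ∪ c ∪ c, a ∪ b ∪ b ∪ c, b ∪ b), h(a ∪ d ∪ d, a ∪ b ∪ d, a ∩ d)) ∪ a ∩ b ∩ b ∩ c ∩ d
  Order the arguments:  a ∩ b ∩ b ∩ c ∩ d ∪ h(b ∩ b ∩ c ∩ d ∪ b ∩ b ∩ c ∩ d ∪ h(a, a, d) ∪ h(d, b, a), b ∩ b ∩ c ∩ h(a, c, d) ∩ h(b, a, c), a ∪ a ∪ c ∪ d ∪ h(c, d, b) ∪ h(d, b, c)) ∪ h(h(d ∪ d, a ∩ c ∩ d, h(a, b, c)), h(a ∪ c ∪ c, a ∪ b ∪ b ∪ c, b ∪ b), h(a ∪ d ∪ d, a ∪ b ∪ d, a ∩ d))
Right:  h(h(d ∪ d, d ∩ a ∩ c, h(a, b, c)), h((a ∪ c) ∪ c, b ∪ a ∪ b ∪ c, b ∪ b), h((d ∪ d) ∪ a, (b ∪ d) ∪ a, a ∩ d)) ∪ h(((b ∩ b) ∩ (d ∩ b) ∪ h(a, a, d)) ∪ b ∩ (c ∩ d) ∩ b ∪ h(d, b, a), c ∩ h(b, a, c) ∩ c ∩ h(a, c, d) ∩ b, a ∪ (h(c, d, b) ∪ a) ∪ (c ∪ h(d, b, c)) ∪ d) ∪ b ∩ d ∩ b ∩ c ∩ a
  Un-nest:  h(h(d ∪ d, a ∩ c ∩ d, h(a, b, c)), h(a ∪ c ∪ c, a ∪ b ∪ b ∪ c, b ∪ b), h(a ∪ d ∪ d, a ∪ b ∪ d, a ∩ d)) ∪ h(b ∩ b ∩ b ∩ d ∪ b ∩ b ∩ c ∩ d ∪ h(a, a, d) ∪ h(d, b, a), b ∩ c ∩ c ∩ h(a, c, d) ∩ h(b, a, c), a ∪ a ∪ c ∪ d ∪ h(c, d, b) ∪ h(d, b, c)) ∪ a ∩ b ∩ b ∩ c ∩ d
  Order the arguments:  a ∩ b ∩ b ∩ c ∩ d ∪ h(b ∩ b ∩ b ∩ d ∪ b ∩ b ∩ c ∩ d ∪ h(a, a, d) ∪ h(d, b, a), b ∩ c ∩ c ∩ h(a, c, d) ∩ h(b, a, c), a ∪ a ∪ c ∪ d ∪ h(c, d, b) ∪ h(d, b, c)) ∪ h(h(d ∪ d, a ∩ c ∩ d, h(a, b, c)), h(a ∪ c ∪ c, a ∪ b ∪ b ∪ c, b ∪ b), h(a ∪ d ∪ d, a ∪ b ∪ d, a ∩ d))

Answer: no — a ∩ b ∩ b ∩ c ∩ d ∪ h(b ∩ b ∩ c ∩ d ∪ b ∩ b ∩ c ∩ d ∪ h(a, a, d) ∪ h(d, b, a), b ∩ b ∩ c ∩ h(a, c, d) ∩ h(b, a, c), a ∪ a ∪ c ∪ d ∪ h(c, d, b) ∪ h(d, b, c)) ∪ h(h(d ∪ d, a ∩ c ∩ d, h(a, b, c)), h(a ∪ c ∪ c, a ∪ b ∪ b ∪ c, b ∪ b), h(a ∪ d ∪ d, a ∪ b ∪ d, a ∩ d)) vs a ∩ b ∩ b ∩ c ∩ d ∪ h(b ∩ b ∩ b ∩ d ∪ b ∩ b ∩ c ∩ d ∪ h(a, a, d) ∪ h(d, b, a), b ∩ c ∩ c ∩ h(a, c, d) ∩ h(b, a, c), a ∪ a ∪ c ∪ d ∪ h(c, d, b) ∪ h(d, b, c)) ∪ h(h(d ∪ d, a ∩ c ∩ d, h(a, b, c)), h(a ∪ c ∪ c, a ∪ b ∪ b ∪ c, b ∪ b), h(a ∪ d ∪ d, a ∪ b ∪ d, a ∩ d))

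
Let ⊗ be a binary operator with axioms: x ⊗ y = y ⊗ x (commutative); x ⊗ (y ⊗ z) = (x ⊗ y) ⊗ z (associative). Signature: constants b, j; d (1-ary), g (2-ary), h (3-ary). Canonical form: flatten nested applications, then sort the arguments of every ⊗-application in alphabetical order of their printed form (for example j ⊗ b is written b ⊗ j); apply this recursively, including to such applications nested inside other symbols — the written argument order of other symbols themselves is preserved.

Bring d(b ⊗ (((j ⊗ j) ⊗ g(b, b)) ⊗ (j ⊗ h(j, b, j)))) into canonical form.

Work inside:  b ⊗ (((j ⊗ j) ⊗ g(b, b)) ⊗ (j ⊗ h(j, b, j)))
Flatten:  b ⊗ j ⊗ j ⊗ g(b, b) ⊗ j ⊗ h(j, b, j)
Order the arguments:  b ⊗ g(b, b) ⊗ h(j, b, j) ⊗ j ⊗ j ⊗ j
Put back:  d(b ⊗ g(b, b) ⊗ h(j, b, j) ⊗ j ⊗ j ⊗ j)

Answer: d(b ⊗ g(b, b) ⊗ h(j, b, j) ⊗ j ⊗ j ⊗ j)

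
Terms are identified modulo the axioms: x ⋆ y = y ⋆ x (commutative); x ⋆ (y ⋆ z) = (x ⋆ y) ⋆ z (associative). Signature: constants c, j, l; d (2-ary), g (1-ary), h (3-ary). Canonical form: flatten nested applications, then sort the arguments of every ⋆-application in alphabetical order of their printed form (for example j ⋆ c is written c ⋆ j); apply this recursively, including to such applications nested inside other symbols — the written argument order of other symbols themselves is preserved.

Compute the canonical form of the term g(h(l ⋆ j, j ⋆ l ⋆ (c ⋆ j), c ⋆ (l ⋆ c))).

Focus inside:  j ⋆ l ⋆ (c ⋆ j)
Merge nested applications:  j ⋆ l ⋆ c ⋆ j
Sort:  c ⋆ j ⋆ j ⋆ l
Put back:  g(h(j ⋆ l, c ⋆ j ⋆ j ⋆ l, c ⋆ c ⋆ l))

Answer: g(h(j ⋆ l, c ⋆ j ⋆ j ⋆ l, c ⋆ c ⋆ l))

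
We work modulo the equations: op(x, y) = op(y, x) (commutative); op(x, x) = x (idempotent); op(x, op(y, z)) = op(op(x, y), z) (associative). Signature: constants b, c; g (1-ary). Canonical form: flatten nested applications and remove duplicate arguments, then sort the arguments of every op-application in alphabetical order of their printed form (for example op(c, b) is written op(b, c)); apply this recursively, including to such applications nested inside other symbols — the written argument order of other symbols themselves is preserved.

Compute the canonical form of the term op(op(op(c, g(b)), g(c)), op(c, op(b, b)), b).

Answer: op(b, c, g(b), g(c))

Derivation:
Flatten:  op(c, g(b), g(c), c, b, b, b)
Idempotence:  drop duplicate c, b, b
Sort:  op(b, c, g(b), g(c))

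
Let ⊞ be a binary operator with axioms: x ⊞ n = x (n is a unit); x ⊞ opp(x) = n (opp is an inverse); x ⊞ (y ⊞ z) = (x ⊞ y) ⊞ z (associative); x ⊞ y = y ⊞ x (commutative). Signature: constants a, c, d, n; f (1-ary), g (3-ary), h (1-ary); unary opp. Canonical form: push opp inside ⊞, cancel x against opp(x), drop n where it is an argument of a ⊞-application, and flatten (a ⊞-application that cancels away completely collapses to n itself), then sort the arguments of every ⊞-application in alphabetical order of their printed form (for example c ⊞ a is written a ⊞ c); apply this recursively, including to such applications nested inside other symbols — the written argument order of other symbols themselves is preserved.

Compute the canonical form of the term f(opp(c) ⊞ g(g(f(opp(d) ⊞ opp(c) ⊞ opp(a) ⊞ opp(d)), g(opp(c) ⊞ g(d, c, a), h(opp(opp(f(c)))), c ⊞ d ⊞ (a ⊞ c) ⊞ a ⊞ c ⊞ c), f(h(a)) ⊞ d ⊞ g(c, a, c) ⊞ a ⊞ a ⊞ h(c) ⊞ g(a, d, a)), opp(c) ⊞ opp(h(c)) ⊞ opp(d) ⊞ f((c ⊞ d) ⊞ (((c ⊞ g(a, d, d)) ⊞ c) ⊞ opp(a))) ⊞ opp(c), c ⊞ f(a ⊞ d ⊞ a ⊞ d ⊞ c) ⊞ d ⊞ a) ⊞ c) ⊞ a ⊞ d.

Push opp inside:  distribute opp over ⊞ and collapse double opp
Collect:  f(g(g(f(opp(a) ⊞ opp(c) ⊞ opp(d) ⊞ opp(d)), g(g(d, c, a) ⊞ opp(c), h(f(c)), a ⊞ a ⊞ c ⊞ c ⊞ c ⊞ c ⊞ d), a ⊞ a ⊞ d ⊞ f(h(a)) ⊞ g(a, d, a) ⊞ g(c, a, c) ⊞ h(c)), f(c ⊞ c ⊞ c ⊞ d ⊞ g(a, d, d) ⊞ opp(a)) ⊞ opp(c) ⊞ opp(c) ⊞ opp(d) ⊞ opp(h(c)), a ⊞ c ⊞ d ⊞ f(a ⊞ a ⊞ c ⊞ d ⊞ d))) ⊞ a ⊞ d
Sort arguments:  a ⊞ d ⊞ f(g(g(f(opp(a) ⊞ opp(c) ⊞ opp(d) ⊞ opp(d)), g(g(d, c, a) ⊞ opp(c), h(f(c)), a ⊞ a ⊞ c ⊞ c ⊞ c ⊞ c ⊞ d), a ⊞ a ⊞ d ⊞ f(h(a)) ⊞ g(a, d, a) ⊞ g(c, a, c) ⊞ h(c)), f(c ⊞ c ⊞ c ⊞ d ⊞ g(a, d, d) ⊞ opp(a)) ⊞ opp(c) ⊞ opp(c) ⊞ opp(d) ⊞ opp(h(c)), a ⊞ c ⊞ d ⊞ f(a ⊞ a ⊞ c ⊞ d ⊞ d)))

Answer: a ⊞ d ⊞ f(g(g(f(opp(a) ⊞ opp(c) ⊞ opp(d) ⊞ opp(d)), g(g(d, c, a) ⊞ opp(c), h(f(c)), a ⊞ a ⊞ c ⊞ c ⊞ c ⊞ c ⊞ d), a ⊞ a ⊞ d ⊞ f(h(a)) ⊞ g(a, d, a) ⊞ g(c, a, c) ⊞ h(c)), f(c ⊞ c ⊞ c ⊞ d ⊞ g(a, d, d) ⊞ opp(a)) ⊞ opp(c) ⊞ opp(c) ⊞ opp(d) ⊞ opp(h(c)), a ⊞ c ⊞ d ⊞ f(a ⊞ a ⊞ c ⊞ d ⊞ d)))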